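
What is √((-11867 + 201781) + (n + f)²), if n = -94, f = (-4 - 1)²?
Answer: 5*√7787 ≈ 441.22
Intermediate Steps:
f = 25 (f = (-5)² = 25)
√((-11867 + 201781) + (n + f)²) = √((-11867 + 201781) + (-94 + 25)²) = √(189914 + (-69)²) = √(189914 + 4761) = √194675 = 5*√7787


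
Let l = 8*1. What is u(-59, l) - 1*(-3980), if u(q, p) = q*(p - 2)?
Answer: 3626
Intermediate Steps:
l = 8
u(q, p) = q*(-2 + p)
u(-59, l) - 1*(-3980) = -59*(-2 + 8) - 1*(-3980) = -59*6 + 3980 = -354 + 3980 = 3626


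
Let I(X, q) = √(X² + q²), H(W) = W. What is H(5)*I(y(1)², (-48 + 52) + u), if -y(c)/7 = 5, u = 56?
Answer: 25*√60169 ≈ 6132.3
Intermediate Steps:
y(c) = -35 (y(c) = -7*5 = -35)
H(5)*I(y(1)², (-48 + 52) + u) = 5*√(((-35)²)² + ((-48 + 52) + 56)²) = 5*√(1225² + (4 + 56)²) = 5*√(1500625 + 60²) = 5*√(1500625 + 3600) = 5*√1504225 = 5*(5*√60169) = 25*√60169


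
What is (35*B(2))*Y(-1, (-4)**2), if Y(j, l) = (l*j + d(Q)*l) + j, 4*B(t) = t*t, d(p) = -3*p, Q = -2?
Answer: 2765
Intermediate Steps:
B(t) = t**2/4 (B(t) = (t*t)/4 = t**2/4)
Y(j, l) = j + 6*l + j*l (Y(j, l) = (l*j + (-3*(-2))*l) + j = (j*l + 6*l) + j = (6*l + j*l) + j = j + 6*l + j*l)
(35*B(2))*Y(-1, (-4)**2) = (35*((1/4)*2**2))*(-1 + 6*(-4)**2 - 1*(-4)**2) = (35*((1/4)*4))*(-1 + 6*16 - 1*16) = (35*1)*(-1 + 96 - 16) = 35*79 = 2765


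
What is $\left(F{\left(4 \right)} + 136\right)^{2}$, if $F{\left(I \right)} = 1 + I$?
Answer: $19881$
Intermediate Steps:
$\left(F{\left(4 \right)} + 136\right)^{2} = \left(\left(1 + 4\right) + 136\right)^{2} = \left(5 + 136\right)^{2} = 141^{2} = 19881$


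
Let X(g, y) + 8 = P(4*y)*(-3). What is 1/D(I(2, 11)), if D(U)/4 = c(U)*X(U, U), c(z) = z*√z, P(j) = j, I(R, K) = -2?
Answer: I*√2/256 ≈ 0.0055243*I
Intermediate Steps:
X(g, y) = -8 - 12*y (X(g, y) = -8 + (4*y)*(-3) = -8 - 12*y)
c(z) = z^(3/2)
D(U) = 4*U^(3/2)*(-8 - 12*U) (D(U) = 4*(U^(3/2)*(-8 - 12*U)) = 4*U^(3/2)*(-8 - 12*U))
1/D(I(2, 11)) = 1/((-2)^(3/2)*(-32 - 48*(-2))) = 1/((-2*I*√2)*(-32 + 96)) = 1/(-2*I*√2*64) = 1/(-128*I*√2) = I*√2/256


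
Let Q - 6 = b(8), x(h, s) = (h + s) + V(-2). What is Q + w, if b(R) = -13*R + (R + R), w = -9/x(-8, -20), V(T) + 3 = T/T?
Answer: -817/10 ≈ -81.700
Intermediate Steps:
V(T) = -2 (V(T) = -3 + T/T = -3 + 1 = -2)
x(h, s) = -2 + h + s (x(h, s) = (h + s) - 2 = -2 + h + s)
w = 3/10 (w = -9/(-2 - 8 - 20) = -9/(-30) = -9*(-1/30) = 3/10 ≈ 0.30000)
b(R) = -11*R (b(R) = -13*R + 2*R = -11*R)
Q = -82 (Q = 6 - 11*8 = 6 - 88 = -82)
Q + w = -82 + 3/10 = -817/10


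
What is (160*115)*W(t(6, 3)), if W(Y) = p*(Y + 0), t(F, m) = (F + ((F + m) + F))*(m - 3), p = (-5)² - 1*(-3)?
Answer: 0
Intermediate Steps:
p = 28 (p = 25 + 3 = 28)
t(F, m) = (-3 + m)*(m + 3*F) (t(F, m) = (F + (m + 2*F))*(-3 + m) = (m + 3*F)*(-3 + m) = (-3 + m)*(m + 3*F))
W(Y) = 28*Y (W(Y) = 28*(Y + 0) = 28*Y)
(160*115)*W(t(6, 3)) = (160*115)*(28*(3² - 9*6 - 3*3 + 3*6*3)) = 18400*(28*(9 - 54 - 9 + 54)) = 18400*(28*0) = 18400*0 = 0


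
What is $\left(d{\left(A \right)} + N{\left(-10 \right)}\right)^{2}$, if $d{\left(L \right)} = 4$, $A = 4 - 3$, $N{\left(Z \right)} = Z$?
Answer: $36$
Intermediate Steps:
$A = 1$ ($A = 4 - 3 = 1$)
$\left(d{\left(A \right)} + N{\left(-10 \right)}\right)^{2} = \left(4 - 10\right)^{2} = \left(-6\right)^{2} = 36$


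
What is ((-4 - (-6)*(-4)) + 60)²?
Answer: 1024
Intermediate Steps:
((-4 - (-6)*(-4)) + 60)² = ((-4 - 6*4) + 60)² = ((-4 - 24) + 60)² = (-28 + 60)² = 32² = 1024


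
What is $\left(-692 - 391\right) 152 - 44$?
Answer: $-164660$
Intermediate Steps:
$\left(-692 - 391\right) 152 - 44 = \left(-1083\right) 152 - 44 = -164616 - 44 = -164660$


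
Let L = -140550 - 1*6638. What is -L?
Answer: 147188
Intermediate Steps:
L = -147188 (L = -140550 - 6638 = -147188)
-L = -1*(-147188) = 147188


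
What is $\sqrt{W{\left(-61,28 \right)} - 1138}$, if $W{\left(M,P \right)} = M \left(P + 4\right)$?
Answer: $i \sqrt{3090} \approx 55.588 i$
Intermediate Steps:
$W{\left(M,P \right)} = M \left(4 + P\right)$
$\sqrt{W{\left(-61,28 \right)} - 1138} = \sqrt{- 61 \left(4 + 28\right) - 1138} = \sqrt{\left(-61\right) 32 - 1138} = \sqrt{-1952 - 1138} = \sqrt{-3090} = i \sqrt{3090}$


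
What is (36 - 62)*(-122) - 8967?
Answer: -5795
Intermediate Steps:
(36 - 62)*(-122) - 8967 = -26*(-122) - 8967 = 3172 - 8967 = -5795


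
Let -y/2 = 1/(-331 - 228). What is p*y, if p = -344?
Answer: -16/13 ≈ -1.2308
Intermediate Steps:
y = 2/559 (y = -2/(-331 - 228) = -2/(-559) = -2*(-1/559) = 2/559 ≈ 0.0035778)
p*y = -344*2/559 = -16/13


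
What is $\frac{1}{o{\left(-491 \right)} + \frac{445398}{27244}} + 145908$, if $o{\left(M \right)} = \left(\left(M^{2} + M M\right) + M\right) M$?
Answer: $\frac{470058534295016422}{3221609057043} \approx 1.4591 \cdot 10^{5}$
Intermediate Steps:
$o{\left(M \right)} = M \left(M + 2 M^{2}\right)$ ($o{\left(M \right)} = \left(\left(M^{2} + M^{2}\right) + M\right) M = \left(2 M^{2} + M\right) M = \left(M + 2 M^{2}\right) M = M \left(M + 2 M^{2}\right)$)
$\frac{1}{o{\left(-491 \right)} + \frac{445398}{27244}} + 145908 = \frac{1}{\left(-491\right)^{2} \left(1 + 2 \left(-491\right)\right) + \frac{445398}{27244}} + 145908 = \frac{1}{241081 \left(1 - 982\right) + 445398 \cdot \frac{1}{27244}} + 145908 = \frac{1}{241081 \left(-981\right) + \frac{222699}{13622}} + 145908 = \frac{1}{-236500461 + \frac{222699}{13622}} + 145908 = \frac{1}{- \frac{3221609057043}{13622}} + 145908 = - \frac{13622}{3221609057043} + 145908 = \frac{470058534295016422}{3221609057043}$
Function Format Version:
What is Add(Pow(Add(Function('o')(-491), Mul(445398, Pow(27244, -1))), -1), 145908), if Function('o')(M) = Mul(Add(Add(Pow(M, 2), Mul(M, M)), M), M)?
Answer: Rational(470058534295016422, 3221609057043) ≈ 1.4591e+5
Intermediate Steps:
Function('o')(M) = Mul(M, Add(M, Mul(2, Pow(M, 2)))) (Function('o')(M) = Mul(Add(Add(Pow(M, 2), Pow(M, 2)), M), M) = Mul(Add(Mul(2, Pow(M, 2)), M), M) = Mul(Add(M, Mul(2, Pow(M, 2))), M) = Mul(M, Add(M, Mul(2, Pow(M, 2)))))
Add(Pow(Add(Function('o')(-491), Mul(445398, Pow(27244, -1))), -1), 145908) = Add(Pow(Add(Mul(Pow(-491, 2), Add(1, Mul(2, -491))), Mul(445398, Pow(27244, -1))), -1), 145908) = Add(Pow(Add(Mul(241081, Add(1, -982)), Mul(445398, Rational(1, 27244))), -1), 145908) = Add(Pow(Add(Mul(241081, -981), Rational(222699, 13622)), -1), 145908) = Add(Pow(Add(-236500461, Rational(222699, 13622)), -1), 145908) = Add(Pow(Rational(-3221609057043, 13622), -1), 145908) = Add(Rational(-13622, 3221609057043), 145908) = Rational(470058534295016422, 3221609057043)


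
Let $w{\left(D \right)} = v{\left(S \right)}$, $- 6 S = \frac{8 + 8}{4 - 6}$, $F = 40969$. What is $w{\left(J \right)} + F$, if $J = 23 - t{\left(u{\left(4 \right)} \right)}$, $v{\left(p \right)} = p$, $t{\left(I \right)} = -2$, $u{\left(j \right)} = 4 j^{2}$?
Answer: $\frac{122911}{3} \approx 40970.0$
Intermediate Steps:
$S = \frac{4}{3}$ ($S = - \frac{\left(8 + 8\right) \frac{1}{4 - 6}}{6} = - \frac{16 \frac{1}{-2}}{6} = - \frac{16 \left(- \frac{1}{2}\right)}{6} = \left(- \frac{1}{6}\right) \left(-8\right) = \frac{4}{3} \approx 1.3333$)
$J = 25$ ($J = 23 - -2 = 23 + 2 = 25$)
$w{\left(D \right)} = \frac{4}{3}$
$w{\left(J \right)} + F = \frac{4}{3} + 40969 = \frac{122911}{3}$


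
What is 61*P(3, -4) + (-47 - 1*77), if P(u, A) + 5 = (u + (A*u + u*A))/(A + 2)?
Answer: 423/2 ≈ 211.50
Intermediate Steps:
P(u, A) = -5 + (u + 2*A*u)/(2 + A) (P(u, A) = -5 + (u + (A*u + u*A))/(A + 2) = -5 + (u + (A*u + A*u))/(2 + A) = -5 + (u + 2*A*u)/(2 + A))
61*P(3, -4) + (-47 - 1*77) = 61*((-10 + 3 - 5*(-4) + 2*(-4)*3)/(2 - 4)) + (-47 - 1*77) = 61*((-10 + 3 + 20 - 24)/(-2)) + (-47 - 77) = 61*(-1/2*(-11)) - 124 = 61*(11/2) - 124 = 671/2 - 124 = 423/2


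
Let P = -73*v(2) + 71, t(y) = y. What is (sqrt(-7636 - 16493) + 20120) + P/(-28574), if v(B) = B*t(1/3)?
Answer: 1724726573/85722 + 3*I*sqrt(2681) ≈ 20120.0 + 155.34*I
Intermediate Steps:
v(B) = B/3
P = 67/3 (P = -73*2/3 + 71 = -146/3 + 71 = 67/3 ≈ 22.333)
(sqrt(-7636 - 16493) + 20120) + P/(-28574) = (sqrt(-7636 - 16493) + 20120) + (67/3)/(-28574) = (sqrt(-24129) + 20120) + (67/3)*(-1/28574) = (3*I*sqrt(2681) + 20120) - 67/85722 = (20120 + 3*I*sqrt(2681)) - 67/85722 = 1724726573/85722 + 3*I*sqrt(2681)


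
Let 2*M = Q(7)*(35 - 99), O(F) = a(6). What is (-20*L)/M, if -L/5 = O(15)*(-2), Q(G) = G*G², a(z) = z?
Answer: 75/686 ≈ 0.10933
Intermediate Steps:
O(F) = 6
Q(G) = G³
L = 60 (L = -30*(-2) = -5*(-12) = 60)
M = -10976 (M = (7³*(35 - 99))/2 = (343*(-64))/2 = (½)*(-21952) = -10976)
(-20*L)/M = -20*60/(-10976) = -1200*(-1/10976) = 75/686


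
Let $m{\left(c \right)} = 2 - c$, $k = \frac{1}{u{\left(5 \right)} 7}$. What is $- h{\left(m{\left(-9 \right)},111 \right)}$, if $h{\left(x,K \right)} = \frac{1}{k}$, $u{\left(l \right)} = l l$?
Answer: $-175$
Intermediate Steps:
$u{\left(l \right)} = l^{2}$
$k = \frac{1}{175}$ ($k = \frac{1}{5^{2} \cdot 7} = \frac{1}{25} \cdot \frac{1}{7} = \frac{1}{175} \approx 0.0057143$)
$h{\left(x,K \right)} = 175$ ($h{\left(x,K \right)} = \frac{1}{\frac{1}{175}} = 175$)
$- h{\left(m{\left(-9 \right)},111 \right)} = \left(-1\right) 175 = -175$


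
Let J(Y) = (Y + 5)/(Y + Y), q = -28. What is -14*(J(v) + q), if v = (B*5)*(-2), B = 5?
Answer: 3857/10 ≈ 385.70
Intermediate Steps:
v = -50 (v = (5*5)*(-2) = 25*(-2) = -50)
J(Y) = (5 + Y)/(2*Y) (J(Y) = (5 + Y)/((2*Y)) = (5 + Y)*(1/(2*Y)) = (5 + Y)/(2*Y))
-14*(J(v) + q) = -14*((1/2)*(5 - 50)/(-50) - 28) = -14*((1/2)*(-1/50)*(-45) - 28) = -14*(9/20 - 28) = -14*(-551/20) = 3857/10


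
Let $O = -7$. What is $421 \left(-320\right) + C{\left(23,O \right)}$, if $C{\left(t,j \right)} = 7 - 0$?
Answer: $-134713$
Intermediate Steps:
$C{\left(t,j \right)} = 7$ ($C{\left(t,j \right)} = 7 + 0 = 7$)
$421 \left(-320\right) + C{\left(23,O \right)} = 421 \left(-320\right) + 7 = -134720 + 7 = -134713$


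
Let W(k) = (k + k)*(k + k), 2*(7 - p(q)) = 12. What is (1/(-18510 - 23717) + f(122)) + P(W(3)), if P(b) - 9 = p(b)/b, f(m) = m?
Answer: 199184723/1520172 ≈ 131.03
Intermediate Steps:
p(q) = 1 (p(q) = 7 - 1/2*12 = 7 - 6 = 1)
W(k) = 4*k**2 (W(k) = (2*k)*(2*k) = 4*k**2)
P(b) = 9 + 1/b
(1/(-18510 - 23717) + f(122)) + P(W(3)) = (1/(-18510 - 23717) + 122) + (9 + 1/(4*3**2)) = (1/(-42227) + 122) + (9 + 1/(4*9)) = (-1/42227 + 122) + (9 + 1/36) = 5151693/42227 + (9 + 1/36) = 5151693/42227 + 325/36 = 199184723/1520172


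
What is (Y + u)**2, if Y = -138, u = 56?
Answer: 6724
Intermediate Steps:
(Y + u)**2 = (-138 + 56)**2 = (-82)**2 = 6724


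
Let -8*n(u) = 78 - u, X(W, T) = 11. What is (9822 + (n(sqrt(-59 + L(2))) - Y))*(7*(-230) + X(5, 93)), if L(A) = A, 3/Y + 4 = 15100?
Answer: -78951010359/5032 - 1599*I*sqrt(57)/8 ≈ -1.569e+7 - 1509.0*I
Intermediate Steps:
Y = 1/5032 (Y = 3/(-4 + 15100) = 3/15096 = 3*(1/15096) = 1/5032 ≈ 0.00019873)
n(u) = -39/4 + u/8 (n(u) = -(78 - u)/8 = -39/4 + u/8)
(9822 + (n(sqrt(-59 + L(2))) - Y))*(7*(-230) + X(5, 93)) = (9822 + ((-39/4 + sqrt(-59 + 2)/8) - 1*1/5032))*(7*(-230) + 11) = (9822 + ((-39/4 + sqrt(-57)/8) - 1/5032))*(-1610 + 11) = (9822 + ((-39/4 + (I*sqrt(57))/8) - 1/5032))*(-1599) = (9822 + ((-39/4 + I*sqrt(57)/8) - 1/5032))*(-1599) = (9822 + (-49063/5032 + I*sqrt(57)/8))*(-1599) = (49375241/5032 + I*sqrt(57)/8)*(-1599) = -78951010359/5032 - 1599*I*sqrt(57)/8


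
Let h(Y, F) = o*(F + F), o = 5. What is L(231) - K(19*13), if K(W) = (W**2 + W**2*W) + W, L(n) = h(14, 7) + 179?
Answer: -15130230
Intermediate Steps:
h(Y, F) = 10*F (h(Y, F) = 5*(F + F) = 5*(2*F) = 10*F)
L(n) = 249 (L(n) = 10*7 + 179 = 70 + 179 = 249)
K(W) = W + W**2 + W**3 (K(W) = (W**2 + W**3) + W = W + W**2 + W**3)
L(231) - K(19*13) = 249 - 19*13*(1 + 19*13 + (19*13)**2) = 249 - 247*(1 + 247 + 247**2) = 249 - 247*(1 + 247 + 61009) = 249 - 247*61257 = 249 - 1*15130479 = 249 - 15130479 = -15130230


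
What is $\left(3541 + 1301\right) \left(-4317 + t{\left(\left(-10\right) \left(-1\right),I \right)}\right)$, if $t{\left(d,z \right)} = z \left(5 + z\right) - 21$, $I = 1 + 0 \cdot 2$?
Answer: $-20975544$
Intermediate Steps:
$I = 1$ ($I = 1 + 0 = 1$)
$t{\left(d,z \right)} = -21 + z \left(5 + z\right)$ ($t{\left(d,z \right)} = z \left(5 + z\right) - 21 = -21 + z \left(5 + z\right)$)
$\left(3541 + 1301\right) \left(-4317 + t{\left(\left(-10\right) \left(-1\right),I \right)}\right) = \left(3541 + 1301\right) \left(-4317 + \left(-21 + 1^{2} + 5 \cdot 1\right)\right) = 4842 \left(-4317 + \left(-21 + 1 + 5\right)\right) = 4842 \left(-4317 - 15\right) = 4842 \left(-4332\right) = -20975544$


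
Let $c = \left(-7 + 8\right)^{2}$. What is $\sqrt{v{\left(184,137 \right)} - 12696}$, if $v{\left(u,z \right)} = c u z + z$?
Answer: $\sqrt{12649} \approx 112.47$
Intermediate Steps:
$c = 1$ ($c = 1^{2} = 1$)
$v{\left(u,z \right)} = z + u z$ ($v{\left(u,z \right)} = 1 u z + z = u z + z = z + u z$)
$\sqrt{v{\left(184,137 \right)} - 12696} = \sqrt{137 \left(1 + 184\right) - 12696} = \sqrt{137 \cdot 185 - 12696} = \sqrt{25345 - 12696} = \sqrt{12649}$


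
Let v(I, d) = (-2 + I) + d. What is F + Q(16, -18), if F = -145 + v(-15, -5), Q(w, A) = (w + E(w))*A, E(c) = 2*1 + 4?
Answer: -563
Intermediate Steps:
E(c) = 6 (E(c) = 2 + 4 = 6)
v(I, d) = -2 + I + d
Q(w, A) = A*(6 + w) (Q(w, A) = (w + 6)*A = (6 + w)*A = A*(6 + w))
F = -167 (F = -145 + (-2 - 15 - 5) = -145 - 22 = -167)
F + Q(16, -18) = -167 - 18*(6 + 16) = -167 - 18*22 = -167 - 396 = -563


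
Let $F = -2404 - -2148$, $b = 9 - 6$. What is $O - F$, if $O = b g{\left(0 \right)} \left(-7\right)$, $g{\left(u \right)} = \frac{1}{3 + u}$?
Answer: $249$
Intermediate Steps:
$b = 3$
$F = -256$ ($F = -2404 + 2148 = -256$)
$O = -7$ ($O = \frac{3}{3 + 0} \left(-7\right) = \frac{3}{3} \left(-7\right) = 3 \cdot \frac{1}{3} \left(-7\right) = 1 \left(-7\right) = -7$)
$O - F = -7 - -256 = -7 + 256 = 249$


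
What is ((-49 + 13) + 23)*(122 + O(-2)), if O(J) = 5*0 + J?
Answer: -1560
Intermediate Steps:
O(J) = J (O(J) = 0 + J = J)
((-49 + 13) + 23)*(122 + O(-2)) = ((-49 + 13) + 23)*(122 - 2) = (-36 + 23)*120 = -13*120 = -1560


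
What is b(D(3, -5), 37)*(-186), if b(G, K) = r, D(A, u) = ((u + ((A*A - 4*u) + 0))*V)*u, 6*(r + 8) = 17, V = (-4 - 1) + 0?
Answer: 961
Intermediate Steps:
V = -5 (V = -5 + 0 = -5)
r = -31/6 (r = -8 + (⅙)*17 = -8 + 17/6 = -31/6 ≈ -5.1667)
D(A, u) = u*(-5*A² + 15*u) (D(A, u) = ((u + ((A*A - 4*u) + 0))*(-5))*u = ((u + ((A² - 4*u) + 0))*(-5))*u = ((u + (A² - 4*u))*(-5))*u = ((A² - 3*u)*(-5))*u = (-5*A² + 15*u)*u = u*(-5*A² + 15*u))
b(G, K) = -31/6
b(D(3, -5), 37)*(-186) = -31/6*(-186) = 961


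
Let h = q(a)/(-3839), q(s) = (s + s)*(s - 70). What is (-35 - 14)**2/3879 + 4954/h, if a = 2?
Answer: 36886524973/527544 ≈ 69921.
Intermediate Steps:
q(s) = 2*s*(-70 + s) (q(s) = (2*s)*(-70 + s) = 2*s*(-70 + s))
h = 272/3839 (h = (2*2*(-70 + 2))/(-3839) = (2*2*(-68))*(-1/3839) = -272*(-1/3839) = 272/3839 ≈ 0.070852)
(-35 - 14)**2/3879 + 4954/h = (-35 - 14)**2/3879 + 4954/(272/3839) = (-49)**2*(1/3879) + 4954*(3839/272) = 2401*(1/3879) + 9509203/136 = 2401/3879 + 9509203/136 = 36886524973/527544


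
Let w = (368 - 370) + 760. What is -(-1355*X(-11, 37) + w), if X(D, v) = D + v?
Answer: 34472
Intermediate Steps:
w = 758 (w = -2 + 760 = 758)
-(-1355*X(-11, 37) + w) = -(-1355*(-11 + 37) + 758) = -(-1355*26 + 758) = -(-35230 + 758) = -1*(-34472) = 34472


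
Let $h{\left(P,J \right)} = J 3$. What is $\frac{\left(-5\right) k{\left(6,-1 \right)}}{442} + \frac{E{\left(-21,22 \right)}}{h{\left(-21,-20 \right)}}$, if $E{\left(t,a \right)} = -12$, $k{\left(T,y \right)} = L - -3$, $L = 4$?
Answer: $\frac{267}{2210} \approx 0.12081$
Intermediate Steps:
$k{\left(T,y \right)} = 7$ ($k{\left(T,y \right)} = 4 - -3 = 4 + 3 = 7$)
$h{\left(P,J \right)} = 3 J$
$\frac{\left(-5\right) k{\left(6,-1 \right)}}{442} + \frac{E{\left(-21,22 \right)}}{h{\left(-21,-20 \right)}} = \frac{\left(-5\right) 7}{442} - \frac{12}{3 \left(-20\right)} = \left(-35\right) \frac{1}{442} - \frac{12}{-60} = - \frac{35}{442} - - \frac{1}{5} = - \frac{35}{442} + \frac{1}{5} = \frac{267}{2210}$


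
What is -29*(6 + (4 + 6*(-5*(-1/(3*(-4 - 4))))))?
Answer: -1015/4 ≈ -253.75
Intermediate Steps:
-29*(6 + (4 + 6*(-5*(-1/(3*(-4 - 4)))))) = -29*(6 + (4 + 6*(-5/((-8*(-3)))))) = -29*(6 + (4 + 6*(-5/24))) = -29*(6 + (4 - 5/4)) = -29*(6 + 11/4) = -29*35/4 = -1015/4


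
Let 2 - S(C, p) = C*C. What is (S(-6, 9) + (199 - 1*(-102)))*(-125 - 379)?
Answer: -134568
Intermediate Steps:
S(C, p) = 2 - C² (S(C, p) = 2 - C*C = 2 - C²)
(S(-6, 9) + (199 - 1*(-102)))*(-125 - 379) = ((2 - 1*(-6)²) + (199 - 1*(-102)))*(-125 - 379) = ((2 - 1*36) + (199 + 102))*(-504) = ((2 - 36) + 301)*(-504) = (-34 + 301)*(-504) = 267*(-504) = -134568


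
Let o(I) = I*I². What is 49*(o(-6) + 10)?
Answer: -10094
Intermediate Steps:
o(I) = I³
49*(o(-6) + 10) = 49*((-6)³ + 10) = 49*(-216 + 10) = 49*(-206) = -10094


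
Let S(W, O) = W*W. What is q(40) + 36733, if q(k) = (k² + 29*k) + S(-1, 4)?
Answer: 39494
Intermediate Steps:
S(W, O) = W²
q(k) = 1 + k² + 29*k (q(k) = (k² + 29*k) + (-1)² = (k² + 29*k) + 1 = 1 + k² + 29*k)
q(40) + 36733 = (1 + 40² + 29*40) + 36733 = (1 + 1600 + 1160) + 36733 = 2761 + 36733 = 39494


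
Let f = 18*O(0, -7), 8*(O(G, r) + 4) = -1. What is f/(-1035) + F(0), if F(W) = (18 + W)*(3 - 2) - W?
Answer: 8313/460 ≈ 18.072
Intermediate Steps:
O(G, r) = -33/8 (O(G, r) = -4 + (⅛)*(-1) = -4 - ⅛ = -33/8)
f = -297/4 (f = 18*(-33/8) = -297/4 ≈ -74.250)
F(W) = 18 (F(W) = (18 + W)*1 - W = (18 + W) - W = 18)
f/(-1035) + F(0) = -297/4/(-1035) + 18 = -297/4*(-1/1035) + 18 = 33/460 + 18 = 8313/460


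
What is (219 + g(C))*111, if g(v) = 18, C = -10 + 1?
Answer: 26307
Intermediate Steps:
C = -9
(219 + g(C))*111 = (219 + 18)*111 = 237*111 = 26307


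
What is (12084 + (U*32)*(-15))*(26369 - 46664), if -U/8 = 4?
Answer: -556975980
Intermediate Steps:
U = -32 (U = -8*4 = -32)
(12084 + (U*32)*(-15))*(26369 - 46664) = (12084 - 32*32*(-15))*(26369 - 46664) = (12084 - 1024*(-15))*(-20295) = (12084 + 15360)*(-20295) = 27444*(-20295) = -556975980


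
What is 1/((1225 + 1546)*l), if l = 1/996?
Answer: 996/2771 ≈ 0.35944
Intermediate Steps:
l = 1/996 ≈ 0.0010040
1/((1225 + 1546)*l) = 1/((1225 + 1546)*(1/996)) = 1/(2771*(1/996)) = 1/(2771/996) = 996/2771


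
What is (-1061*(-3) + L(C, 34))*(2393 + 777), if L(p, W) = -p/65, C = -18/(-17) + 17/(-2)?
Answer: 2229994511/221 ≈ 1.0090e+7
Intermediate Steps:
C = -253/34 (C = -18*(-1/17) + 17*(-½) = 18/17 - 17/2 = -253/34 ≈ -7.4412)
L(p, W) = -p/65 (L(p, W) = -p*(1/65) = -p/65)
(-1061*(-3) + L(C, 34))*(2393 + 777) = (-1061*(-3) - 1/65*(-253/34))*(2393 + 777) = (3183 + 253/2210)*3170 = (7034683/2210)*3170 = 2229994511/221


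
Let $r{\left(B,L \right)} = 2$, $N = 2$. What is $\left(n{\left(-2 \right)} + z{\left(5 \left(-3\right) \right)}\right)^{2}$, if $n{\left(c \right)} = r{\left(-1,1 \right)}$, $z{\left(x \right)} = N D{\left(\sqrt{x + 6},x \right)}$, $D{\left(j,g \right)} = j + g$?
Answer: $748 - 336 i \approx 748.0 - 336.0 i$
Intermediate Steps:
$D{\left(j,g \right)} = g + j$
$z{\left(x \right)} = 2 x + 2 \sqrt{6 + x}$ ($z{\left(x \right)} = 2 \left(x + \sqrt{x + 6}\right) = 2 \left(x + \sqrt{6 + x}\right) = 2 x + 2 \sqrt{6 + x}$)
$n{\left(c \right)} = 2$
$\left(n{\left(-2 \right)} + z{\left(5 \left(-3\right) \right)}\right)^{2} = \left(2 + \left(2 \cdot 5 \left(-3\right) + 2 \sqrt{6 + 5 \left(-3\right)}\right)\right)^{2} = \left(2 + \left(2 \left(-15\right) + 2 \sqrt{6 - 15}\right)\right)^{2} = \left(2 - \left(30 - 2 \sqrt{-9}\right)\right)^{2} = \left(2 - \left(30 - 2 \cdot 3 i\right)\right)^{2} = \left(2 - \left(30 - 6 i\right)\right)^{2} = \left(-28 + 6 i\right)^{2}$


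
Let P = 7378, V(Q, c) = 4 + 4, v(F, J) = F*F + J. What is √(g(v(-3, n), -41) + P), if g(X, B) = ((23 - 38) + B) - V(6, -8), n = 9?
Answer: √7314 ≈ 85.522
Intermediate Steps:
v(F, J) = J + F² (v(F, J) = F² + J = J + F²)
V(Q, c) = 8
g(X, B) = -23 + B (g(X, B) = ((23 - 38) + B) - 1*8 = (-15 + B) - 8 = -23 + B)
√(g(v(-3, n), -41) + P) = √((-23 - 41) + 7378) = √(-64 + 7378) = √7314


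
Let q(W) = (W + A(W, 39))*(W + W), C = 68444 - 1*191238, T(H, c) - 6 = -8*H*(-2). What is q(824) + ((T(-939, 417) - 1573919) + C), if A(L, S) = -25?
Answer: -394979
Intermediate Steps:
T(H, c) = 6 + 16*H (T(H, c) = 6 - 8*H*(-2) = 6 + 16*H)
C = -122794 (C = 68444 - 191238 = -122794)
q(W) = 2*W*(-25 + W) (q(W) = (W - 25)*(W + W) = (-25 + W)*(2*W) = 2*W*(-25 + W))
q(824) + ((T(-939, 417) - 1573919) + C) = 2*824*(-25 + 824) + (((6 + 16*(-939)) - 1573919) - 122794) = 2*824*799 + (((6 - 15024) - 1573919) - 122794) = 1316752 + ((-15018 - 1573919) - 122794) = 1316752 + (-1588937 - 122794) = 1316752 - 1711731 = -394979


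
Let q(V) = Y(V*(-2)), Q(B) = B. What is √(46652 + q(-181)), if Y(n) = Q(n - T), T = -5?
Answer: √47019 ≈ 216.84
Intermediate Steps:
Y(n) = 5 + n (Y(n) = n - 1*(-5) = n + 5 = 5 + n)
q(V) = 5 - 2*V (q(V) = 5 + V*(-2) = 5 - 2*V)
√(46652 + q(-181)) = √(46652 + (5 - 2*(-181))) = √(46652 + (5 + 362)) = √(46652 + 367) = √47019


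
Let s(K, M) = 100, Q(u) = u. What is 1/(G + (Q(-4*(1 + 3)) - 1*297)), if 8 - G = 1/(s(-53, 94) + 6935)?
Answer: -7035/2145676 ≈ -0.0032787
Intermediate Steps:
G = 56279/7035 (G = 8 - 1/(100 + 6935) = 8 - 1/7035 = 56279/7035 ≈ 7.9999)
1/(G + (Q(-4*(1 + 3)) - 1*297)) = 1/(56279/7035 + (-4*(1 + 3) - 1*297)) = 1/(56279/7035 + (-4*4 - 297)) = 1/(56279/7035 + (-16 - 297)) = 1/(56279/7035 - 313) = 1/(-2145676/7035) = -7035/2145676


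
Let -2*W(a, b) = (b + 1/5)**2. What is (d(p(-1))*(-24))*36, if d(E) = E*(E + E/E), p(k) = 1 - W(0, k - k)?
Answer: -1112616/625 ≈ -1780.2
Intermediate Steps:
W(a, b) = -(1/5 + b)**2/2 (W(a, b) = -(b + 1/5)**2/2 = -(1/5 + b)**2/2)
p(k) = 51/50 (p(k) = 1 - (-1)*(1 + 5*(k - k))**2/50 = 1 - (-1)*(1 + 5*0)**2/50 = 1 - (-1)*(1 + 0)**2/50 = 1 - (-1)*1**2/50 = 1 - (-1)/50 = 1 - 1*(-1/50) = 1 + 1/50 = 51/50)
d(E) = E*(1 + E) (d(E) = E*(E + 1) = E*(1 + E))
(d(p(-1))*(-24))*36 = ((51*(1 + 51/50)/50)*(-24))*36 = (((51/50)*(101/50))*(-24))*36 = ((5151/2500)*(-24))*36 = -30906/625*36 = -1112616/625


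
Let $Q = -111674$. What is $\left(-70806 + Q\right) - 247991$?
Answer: $-430471$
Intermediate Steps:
$\left(-70806 + Q\right) - 247991 = \left(-70806 - 111674\right) - 247991 = -182480 - 247991 = -430471$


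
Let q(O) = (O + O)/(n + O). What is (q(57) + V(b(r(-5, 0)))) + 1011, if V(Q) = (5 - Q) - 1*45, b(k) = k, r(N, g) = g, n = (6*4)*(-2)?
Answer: 2951/3 ≈ 983.67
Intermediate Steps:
n = -48 (n = 24*(-2) = -48)
q(O) = 2*O/(-48 + O) (q(O) = (O + O)/(-48 + O) = (2*O)/(-48 + O) = 2*O/(-48 + O))
V(Q) = -40 - Q (V(Q) = (5 - Q) - 45 = -40 - Q)
(q(57) + V(b(r(-5, 0)))) + 1011 = (2*57/(-48 + 57) + (-40 - 1*0)) + 1011 = (2*57/9 + (-40 + 0)) + 1011 = (2*57*(⅑) - 40) + 1011 = (38/3 - 40) + 1011 = -82/3 + 1011 = 2951/3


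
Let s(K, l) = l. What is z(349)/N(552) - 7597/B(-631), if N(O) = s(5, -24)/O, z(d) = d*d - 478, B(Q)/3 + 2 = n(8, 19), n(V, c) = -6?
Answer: -66962699/24 ≈ -2.7901e+6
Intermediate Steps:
B(Q) = -24 (B(Q) = -6 + 3*(-6) = -6 - 18 = -24)
z(d) = -478 + d² (z(d) = d² - 478 = -478 + d²)
N(O) = -24/O
z(349)/N(552) - 7597/B(-631) = (-478 + 349²)/((-24/552)) - 7597/(-24) = (-478 + 121801)/((-24*1/552)) - 7597*(-1/24) = 121323/(-1/23) + 7597/24 = 121323*(-23) + 7597/24 = -2790429 + 7597/24 = -66962699/24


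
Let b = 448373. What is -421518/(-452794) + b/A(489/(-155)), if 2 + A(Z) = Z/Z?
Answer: -101510091322/226397 ≈ -4.4837e+5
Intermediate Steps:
A(Z) = -1 (A(Z) = -2 + Z/Z = -2 + 1 = -1)
-421518/(-452794) + b/A(489/(-155)) = -421518/(-452794) + 448373/(-1) = -421518*(-1/452794) + 448373*(-1) = 210759/226397 - 448373 = -101510091322/226397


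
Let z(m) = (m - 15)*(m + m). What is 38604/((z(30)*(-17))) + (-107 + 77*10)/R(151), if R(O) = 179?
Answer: 269482/228225 ≈ 1.1808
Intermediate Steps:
z(m) = 2*m*(-15 + m) (z(m) = (-15 + m)*(2*m) = 2*m*(-15 + m))
38604/((z(30)*(-17))) + (-107 + 77*10)/R(151) = 38604/(((2*30*(-15 + 30))*(-17))) + (-107 + 77*10)/179 = 38604/(((2*30*15)*(-17))) + (-107 + 770)*(1/179) = 38604/((900*(-17))) + 663*(1/179) = 38604/(-15300) + 663/179 = 38604*(-1/15300) + 663/179 = -3217/1275 + 663/179 = 269482/228225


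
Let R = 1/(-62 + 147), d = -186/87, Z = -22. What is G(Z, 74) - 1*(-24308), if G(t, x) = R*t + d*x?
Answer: 59528602/2465 ≈ 24150.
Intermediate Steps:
d = -62/29 (d = -186*1/87 = -62/29 ≈ -2.1379)
R = 1/85 ≈ 0.011765
G(t, x) = -62*x/29 + t/85 (G(t, x) = t/85 - 62*x/29 = -62*x/29 + t/85)
G(Z, 74) - 1*(-24308) = (-62/29*74 + (1/85)*(-22)) - 1*(-24308) = (-4588/29 - 22/85) + 24308 = -390618/2465 + 24308 = 59528602/2465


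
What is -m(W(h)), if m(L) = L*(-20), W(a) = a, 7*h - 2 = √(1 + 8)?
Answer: 100/7 ≈ 14.286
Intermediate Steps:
h = 5/7 (h = 2/7 + √(1 + 8)/7 = 2/7 + √9/7 = 2/7 + (⅐)*3 = 2/7 + 3/7 = 5/7 ≈ 0.71429)
m(L) = -20*L
-m(W(h)) = -(-20)*5/7 = -1*(-100/7) = 100/7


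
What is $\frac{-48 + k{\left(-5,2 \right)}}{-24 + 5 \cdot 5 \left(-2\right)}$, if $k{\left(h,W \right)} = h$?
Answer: $\frac{53}{74} \approx 0.71622$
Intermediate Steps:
$\frac{-48 + k{\left(-5,2 \right)}}{-24 + 5 \cdot 5 \left(-2\right)} = \frac{-48 - 5}{-24 + 5 \cdot 5 \left(-2\right)} = - \frac{53}{-24 + 25 \left(-2\right)} = - \frac{53}{-24 - 50} = - \frac{53}{-74} = \left(-53\right) \left(- \frac{1}{74}\right) = \frac{53}{74}$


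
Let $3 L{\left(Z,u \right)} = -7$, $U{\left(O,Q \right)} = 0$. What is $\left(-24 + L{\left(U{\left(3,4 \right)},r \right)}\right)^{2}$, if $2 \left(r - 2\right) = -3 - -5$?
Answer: $\frac{6241}{9} \approx 693.44$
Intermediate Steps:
$r = 3$ ($r = 2 + \frac{-3 - -5}{2} = 2 + \frac{-3 + 5}{2} = 2 + \frac{1}{2} \cdot 2 = 2 + 1 = 3$)
$L{\left(Z,u \right)} = - \frac{7}{3}$ ($L{\left(Z,u \right)} = \frac{1}{3} \left(-7\right) = - \frac{7}{3}$)
$\left(-24 + L{\left(U{\left(3,4 \right)},r \right)}\right)^{2} = \left(-24 - \frac{7}{3}\right)^{2} = \left(- \frac{79}{3}\right)^{2} = \frac{6241}{9}$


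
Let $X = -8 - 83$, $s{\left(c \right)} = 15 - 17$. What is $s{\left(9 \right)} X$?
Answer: $182$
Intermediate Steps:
$s{\left(c \right)} = -2$
$X = -91$
$s{\left(9 \right)} X = \left(-2\right) \left(-91\right) = 182$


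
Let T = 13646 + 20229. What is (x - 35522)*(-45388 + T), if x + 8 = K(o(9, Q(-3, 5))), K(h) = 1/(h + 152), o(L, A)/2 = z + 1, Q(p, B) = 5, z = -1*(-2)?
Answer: 64630977107/158 ≈ 4.0906e+8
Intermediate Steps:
z = 2
T = 33875
o(L, A) = 6 (o(L, A) = 2*(2 + 1) = 2*3 = 6)
K(h) = 1/(152 + h)
x = -1263/158 (x = -8 + 1/(152 + 6) = -8 + 1/158 = -1263/158 ≈ -7.9937)
(x - 35522)*(-45388 + T) = (-1263/158 - 35522)*(-45388 + 33875) = -5613739/158*(-11513) = 64630977107/158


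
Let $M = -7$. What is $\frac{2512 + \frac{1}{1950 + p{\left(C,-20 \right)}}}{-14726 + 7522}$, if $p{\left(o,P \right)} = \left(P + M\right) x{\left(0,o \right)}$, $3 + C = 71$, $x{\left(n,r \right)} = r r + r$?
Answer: $- \frac{313331807}{898583736} \approx -0.3487$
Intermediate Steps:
$x{\left(n,r \right)} = r + r^{2}$ ($x{\left(n,r \right)} = r^{2} + r = r + r^{2}$)
$C = 68$ ($C = -3 + 71 = 68$)
$p{\left(o,P \right)} = o \left(1 + o\right) \left(-7 + P\right)$ ($p{\left(o,P \right)} = \left(P - 7\right) o \left(1 + o\right) = \left(-7 + P\right) o \left(1 + o\right) = o \left(1 + o\right) \left(-7 + P\right)$)
$\frac{2512 + \frac{1}{1950 + p{\left(C,-20 \right)}}}{-14726 + 7522} = \frac{2512 + \frac{1}{1950 + 68 \left(1 + 68\right) \left(-7 - 20\right)}}{-14726 + 7522} = \frac{2512 + \frac{1}{1950 + 68 \cdot 69 \left(-27\right)}}{-7204} = \left(2512 + \frac{1}{1950 - 126684}\right) \left(- \frac{1}{7204}\right) = \left(2512 + \frac{1}{-124734}\right) \left(- \frac{1}{7204}\right) = \left(2512 - \frac{1}{124734}\right) \left(- \frac{1}{7204}\right) = \frac{313331807}{124734} \left(- \frac{1}{7204}\right) = - \frac{313331807}{898583736}$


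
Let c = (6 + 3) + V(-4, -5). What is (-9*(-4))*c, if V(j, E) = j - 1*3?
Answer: 72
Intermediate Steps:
V(j, E) = -3 + j (V(j, E) = j - 3 = -3 + j)
c = 2 (c = (6 + 3) + (-3 - 4) = 9 - 7 = 2)
(-9*(-4))*c = -9*(-4)*2 = 36*2 = 72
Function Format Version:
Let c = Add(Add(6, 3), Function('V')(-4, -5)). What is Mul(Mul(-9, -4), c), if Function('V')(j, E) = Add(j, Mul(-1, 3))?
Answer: 72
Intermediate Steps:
Function('V')(j, E) = Add(-3, j) (Function('V')(j, E) = Add(j, -3) = Add(-3, j))
c = 2 (c = Add(Add(6, 3), Add(-3, -4)) = Add(9, -7) = 2)
Mul(Mul(-9, -4), c) = Mul(Mul(-9, -4), 2) = Mul(36, 2) = 72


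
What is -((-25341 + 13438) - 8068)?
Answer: 19971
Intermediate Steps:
-((-25341 + 13438) - 8068) = -(-11903 - 8068) = -1*(-19971) = 19971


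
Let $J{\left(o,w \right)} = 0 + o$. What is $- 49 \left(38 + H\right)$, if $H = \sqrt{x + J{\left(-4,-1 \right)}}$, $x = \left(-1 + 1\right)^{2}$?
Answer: $-1862 - 98 i \approx -1862.0 - 98.0 i$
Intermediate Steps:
$J{\left(o,w \right)} = o$
$x = 0$ ($x = 0^{2} = 0$)
$H = 2 i$ ($H = \sqrt{0 - 4} = \sqrt{-4} = 2 i \approx 2.0 i$)
$- 49 \left(38 + H\right) = - 49 \left(38 + 2 i\right) = -1862 - 98 i$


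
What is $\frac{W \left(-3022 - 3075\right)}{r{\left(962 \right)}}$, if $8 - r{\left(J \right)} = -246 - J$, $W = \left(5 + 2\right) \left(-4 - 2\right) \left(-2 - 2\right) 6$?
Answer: $- \frac{384111}{76} \approx -5054.1$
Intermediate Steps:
$W = 1008$ ($W = 7 \left(\left(-6\right) \left(-4\right)\right) 6 = 7 \cdot 24 \cdot 6 = 168 \cdot 6 = 1008$)
$r{\left(J \right)} = 254 + J$ ($r{\left(J \right)} = 8 - \left(-246 - J\right) = 8 + \left(246 + J\right) = 254 + J$)
$\frac{W \left(-3022 - 3075\right)}{r{\left(962 \right)}} = \frac{1008 \left(-3022 - 3075\right)}{254 + 962} = \frac{1008 \left(-6097\right)}{1216} = \left(-6145776\right) \frac{1}{1216} = - \frac{384111}{76}$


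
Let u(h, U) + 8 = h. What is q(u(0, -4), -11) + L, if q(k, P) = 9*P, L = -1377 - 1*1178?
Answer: -2654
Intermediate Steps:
L = -2555 (L = -1377 - 1178 = -2555)
u(h, U) = -8 + h
q(u(0, -4), -11) + L = 9*(-11) - 2555 = -99 - 2555 = -2654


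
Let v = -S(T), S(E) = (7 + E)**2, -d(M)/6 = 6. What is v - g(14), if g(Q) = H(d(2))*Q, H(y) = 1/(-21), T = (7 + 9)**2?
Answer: -207505/3 ≈ -69168.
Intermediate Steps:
d(M) = -36 (d(M) = -6*6 = -36)
T = 256 (T = 16**2 = 256)
H(y) = -1/21
v = -69169 (v = -(7 + 256)**2 = -1*263**2 = -1*69169 = -69169)
g(Q) = -Q/21
v - g(14) = -69169 - (-1)*14/21 = -69169 - 1*(-2/3) = -69169 + 2/3 = -207505/3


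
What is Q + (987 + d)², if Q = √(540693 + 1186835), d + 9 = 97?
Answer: 1155625 + 2*√431882 ≈ 1.1569e+6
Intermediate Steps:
d = 88 (d = -9 + 97 = 88)
Q = 2*√431882 (Q = √1727528 = 2*√431882 ≈ 1314.4)
Q + (987 + d)² = 2*√431882 + (987 + 88)² = 2*√431882 + 1075² = 2*√431882 + 1155625 = 1155625 + 2*√431882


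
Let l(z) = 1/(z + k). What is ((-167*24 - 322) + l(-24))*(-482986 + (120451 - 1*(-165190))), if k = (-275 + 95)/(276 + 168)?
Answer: 771624278315/903 ≈ 8.5451e+8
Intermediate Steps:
k = -15/37 (k = -180/444 = -180*1/444 = -15/37 ≈ -0.40541)
l(z) = 1/(-15/37 + z) (l(z) = 1/(z - 15/37) = 1/(-15/37 + z))
((-167*24 - 322) + l(-24))*(-482986 + (120451 - 1*(-165190))) = ((-167*24 - 322) + 37/(-15 + 37*(-24)))*(-482986 + (120451 - 1*(-165190))) = ((-4008 - 322) + 37/(-15 - 888))*(-482986 + (120451 + 165190)) = (-4330 + 37/(-903))*(-482986 + 285641) = (-4330 + 37*(-1/903))*(-197345) = (-4330 - 37/903)*(-197345) = -3910027/903*(-197345) = 771624278315/903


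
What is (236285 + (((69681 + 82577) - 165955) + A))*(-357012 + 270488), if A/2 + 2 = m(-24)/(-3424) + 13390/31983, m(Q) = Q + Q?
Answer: -65907554217005212/3422181 ≈ -1.9259e+10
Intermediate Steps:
m(Q) = 2*Q
A = -10727315/3422181 (A = -4 + 2*((2*(-24))/(-3424) + 13390/31983) = -4 + 2*(-48*(-1/3424) + 13390*(1/31983)) = -4 + 2*(3/214 + 13390/31983) = -4 + 2*(2961409/6844362) = -4 + 2961409/3422181 = -10727315/3422181 ≈ -3.1346)
(236285 + (((69681 + 82577) - 165955) + A))*(-357012 + 270488) = (236285 + (((69681 + 82577) - 165955) - 10727315/3422181))*(-357012 + 270488) = (236285 + ((152258 - 165955) - 10727315/3422181))*(-86524) = (236285 + (-13697 - 10727315/3422181))*(-86524) = (236285 - 46884340472/3422181)*(-86524) = (761725697113/3422181)*(-86524) = -65907554217005212/3422181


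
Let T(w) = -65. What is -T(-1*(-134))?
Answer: 65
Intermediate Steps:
-T(-1*(-134)) = -1*(-65) = 65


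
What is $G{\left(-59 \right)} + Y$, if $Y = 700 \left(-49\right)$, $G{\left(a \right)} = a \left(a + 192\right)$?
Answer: $-42147$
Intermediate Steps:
$G{\left(a \right)} = a \left(192 + a\right)$
$Y = -34300$
$G{\left(-59 \right)} + Y = - 59 \left(192 - 59\right) - 34300 = \left(-59\right) 133 - 34300 = -7847 - 34300 = -42147$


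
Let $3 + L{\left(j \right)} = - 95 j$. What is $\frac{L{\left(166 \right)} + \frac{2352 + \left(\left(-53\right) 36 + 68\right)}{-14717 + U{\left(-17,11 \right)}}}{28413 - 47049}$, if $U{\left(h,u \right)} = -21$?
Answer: $\frac{38743831}{45776228} \approx 0.84637$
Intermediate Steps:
$L{\left(j \right)} = -3 - 95 j$
$\frac{L{\left(166 \right)} + \frac{2352 + \left(\left(-53\right) 36 + 68\right)}{-14717 + U{\left(-17,11 \right)}}}{28413 - 47049} = \frac{\left(-3 - 15770\right) + \frac{2352 + \left(\left(-53\right) 36 + 68\right)}{-14717 - 21}}{28413 - 47049} = \frac{\left(-3 - 15770\right) + \frac{2352 + \left(-1908 + 68\right)}{-14738}}{-18636} = \left(-15773 + \left(2352 - 1840\right) \left(- \frac{1}{14738}\right)\right) \left(- \frac{1}{18636}\right) = \left(-15773 + 512 \left(- \frac{1}{14738}\right)\right) \left(- \frac{1}{18636}\right) = \left(-15773 - \frac{256}{7369}\right) \left(- \frac{1}{18636}\right) = \left(- \frac{116231493}{7369}\right) \left(- \frac{1}{18636}\right) = \frac{38743831}{45776228}$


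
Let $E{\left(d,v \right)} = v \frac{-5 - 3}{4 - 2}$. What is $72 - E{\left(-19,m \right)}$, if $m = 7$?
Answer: $100$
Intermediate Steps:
$E{\left(d,v \right)} = - 4 v$ ($E{\left(d,v \right)} = v \left(- \frac{8}{2}\right) = v \left(\left(-8\right) \frac{1}{2}\right) = v \left(-4\right) = - 4 v$)
$72 - E{\left(-19,m \right)} = 72 - \left(-4\right) 7 = 72 - -28 = 72 + 28 = 100$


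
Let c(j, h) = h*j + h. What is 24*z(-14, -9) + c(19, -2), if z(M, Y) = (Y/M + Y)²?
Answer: 80174/49 ≈ 1636.2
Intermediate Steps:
c(j, h) = h + h*j
z(M, Y) = (Y + Y/M)²
24*z(-14, -9) + c(19, -2) = 24*((-9)²*(1 - 14)²/(-14)²) - 2*(1 + 19) = 24*((1/196)*81*(-13)²) - 2*20 = 24*((1/196)*81*169) - 40 = 24*(13689/196) - 40 = 82134/49 - 40 = 80174/49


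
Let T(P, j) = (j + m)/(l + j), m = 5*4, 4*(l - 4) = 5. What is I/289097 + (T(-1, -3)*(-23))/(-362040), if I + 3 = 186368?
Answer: 151924102277/235495525230 ≈ 0.64513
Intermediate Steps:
l = 21/4 (l = 4 + (¼)*5 = 4 + 5/4 = 21/4 ≈ 5.2500)
I = 186365 (I = -3 + 186368 = 186365)
m = 20
T(P, j) = (20 + j)/(21/4 + j) (T(P, j) = (j + 20)/(21/4 + j) = (20 + j)/(21/4 + j))
I/289097 + (T(-1, -3)*(-23))/(-362040) = 186365/289097 + ((4*(20 - 3)/(21 + 4*(-3)))*(-23))/(-362040) = 186365*(1/289097) + ((4*17/(21 - 12))*(-23))*(-1/362040) = 186365/289097 + ((4*17/9)*(-23))*(-1/362040) = 186365/289097 + ((4*(⅑)*17)*(-23))*(-1/362040) = 186365/289097 + ((68/9)*(-23))*(-1/362040) = 186365/289097 - 1564/9*(-1/362040) = 186365/289097 + 391/814590 = 151924102277/235495525230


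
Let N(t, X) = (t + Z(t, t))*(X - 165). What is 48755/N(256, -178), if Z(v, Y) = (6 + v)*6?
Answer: -995/12796 ≈ -0.077759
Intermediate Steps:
Z(v, Y) = 36 + 6*v
N(t, X) = (-165 + X)*(36 + 7*t) (N(t, X) = (t + (36 + 6*t))*(X - 165) = (36 + 7*t)*(-165 + X) = (-165 + X)*(36 + 7*t))
48755/N(256, -178) = 48755/(-5940 - 1155*256 + 36*(-178) + 7*(-178)*256) = 48755/(-5940 - 295680 - 6408 - 318976) = 48755/(-627004) = 48755*(-1/627004) = -995/12796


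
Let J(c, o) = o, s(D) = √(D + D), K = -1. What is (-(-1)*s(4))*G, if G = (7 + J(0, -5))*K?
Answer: -4*√2 ≈ -5.6569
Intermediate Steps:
s(D) = √2*√D (s(D) = √(2*D) = √2*√D)
G = -2 (G = (7 - 5)*(-1) = 2*(-1) = -2)
(-(-1)*s(4))*G = -(-1)*√2*√4*(-2) = -(-1)*√2*2*(-2) = -(-1)*2*√2*(-2) = -(-2)*√2*(-2) = (2*√2)*(-2) = -4*√2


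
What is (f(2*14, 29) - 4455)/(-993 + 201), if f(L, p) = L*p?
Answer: 3643/792 ≈ 4.5997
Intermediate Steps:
(f(2*14, 29) - 4455)/(-993 + 201) = ((2*14)*29 - 4455)/(-993 + 201) = (28*29 - 4455)/(-792) = (812 - 4455)*(-1/792) = -3643*(-1/792) = 3643/792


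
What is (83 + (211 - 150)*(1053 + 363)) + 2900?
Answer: 89359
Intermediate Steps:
(83 + (211 - 150)*(1053 + 363)) + 2900 = (83 + 61*1416) + 2900 = (83 + 86376) + 2900 = 86459 + 2900 = 89359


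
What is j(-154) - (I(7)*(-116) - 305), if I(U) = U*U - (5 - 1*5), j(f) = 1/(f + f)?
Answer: 1844611/308 ≈ 5989.0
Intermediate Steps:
j(f) = 1/(2*f)
I(U) = U² (I(U) = U² - (5 - 5) = U² - 1*0 = U² + 0 = U²)
j(-154) - (I(7)*(-116) - 305) = (½)/(-154) - (7²*(-116) - 305) = (½)*(-1/154) - (49*(-116) - 305) = -1/308 - (-5684 - 305) = -1/308 - 1*(-5989) = -1/308 + 5989 = 1844611/308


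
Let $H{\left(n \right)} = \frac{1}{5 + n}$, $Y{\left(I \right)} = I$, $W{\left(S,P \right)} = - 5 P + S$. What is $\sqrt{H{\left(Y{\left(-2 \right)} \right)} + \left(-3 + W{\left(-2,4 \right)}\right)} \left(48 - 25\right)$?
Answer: $\frac{23 i \sqrt{222}}{3} \approx 114.23 i$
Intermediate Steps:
$W{\left(S,P \right)} = S - 5 P$
$\sqrt{H{\left(Y{\left(-2 \right)} \right)} + \left(-3 + W{\left(-2,4 \right)}\right)} \left(48 - 25\right) = \sqrt{\frac{1}{5 - 2} - 25} \left(48 - 25\right) = \sqrt{\frac{1}{3} - 25} \cdot 23 = \sqrt{- \frac{74}{3}} \cdot 23 = \frac{i \sqrt{222}}{3} \cdot 23 = \frac{23 i \sqrt{222}}{3}$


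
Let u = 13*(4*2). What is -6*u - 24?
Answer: -648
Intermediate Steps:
u = 104 (u = 13*8 = 104)
-6*u - 24 = -6*104 - 24 = -624 - 24 = -648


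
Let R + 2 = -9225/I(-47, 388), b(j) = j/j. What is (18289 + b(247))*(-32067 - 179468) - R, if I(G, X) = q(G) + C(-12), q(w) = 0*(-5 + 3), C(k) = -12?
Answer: -15475903667/4 ≈ -3.8690e+9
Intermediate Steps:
b(j) = 1
q(w) = 0 (q(w) = 0*(-2) = 0)
I(G, X) = -12 (I(G, X) = 0 - 12 = -12)
R = 3067/4 (R = -2 - 9225/(-12) = -2 - 9225*(-1/12) = -2 + 3075/4 = 3067/4 ≈ 766.75)
(18289 + b(247))*(-32067 - 179468) - R = (18289 + 1)*(-32067 - 179468) - 1*3067/4 = 18290*(-211535) - 3067/4 = -3868975150 - 3067/4 = -15475903667/4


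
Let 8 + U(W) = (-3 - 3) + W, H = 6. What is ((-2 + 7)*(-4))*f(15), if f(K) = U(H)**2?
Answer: -1280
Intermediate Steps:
U(W) = -14 + W (U(W) = -8 + ((-3 - 3) + W) = -8 + (-6 + W) = -14 + W)
f(K) = 64 (f(K) = (-14 + 6)**2 = (-8)**2 = 64)
((-2 + 7)*(-4))*f(15) = ((-2 + 7)*(-4))*64 = (5*(-4))*64 = -20*64 = -1280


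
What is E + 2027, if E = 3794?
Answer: 5821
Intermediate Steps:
E + 2027 = 3794 + 2027 = 5821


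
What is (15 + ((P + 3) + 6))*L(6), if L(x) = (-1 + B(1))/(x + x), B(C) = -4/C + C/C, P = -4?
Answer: -20/3 ≈ -6.6667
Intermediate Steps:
B(C) = 1 - 4/C (B(C) = -4/C + 1 = 1 - 4/C)
L(x) = -2/x (L(x) = (-1 + (-4 + 1)/1)/(x + x) = (-1 + 1*(-3))/((2*x)) = (-1 - 3)*(1/(2*x)) = -2/x)
(15 + ((P + 3) + 6))*L(6) = (15 + ((-4 + 3) + 6))*(-2/6) = (15 + (-1 + 6))*(-2*⅙) = (15 + 5)*(-⅓) = 20*(-⅓) = -20/3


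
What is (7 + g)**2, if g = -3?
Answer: 16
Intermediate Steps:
(7 + g)**2 = (7 - 3)**2 = 4**2 = 16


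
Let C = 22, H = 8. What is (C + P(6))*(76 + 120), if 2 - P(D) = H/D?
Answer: 13328/3 ≈ 4442.7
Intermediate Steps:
P(D) = 2 - 8/D
(C + P(6))*(76 + 120) = (22 + (2 - 8/6))*(76 + 120) = (22 + (2 - 8*⅙))*196 = (22 + (2 - 4/3))*196 = (22 + ⅔)*196 = (68/3)*196 = 13328/3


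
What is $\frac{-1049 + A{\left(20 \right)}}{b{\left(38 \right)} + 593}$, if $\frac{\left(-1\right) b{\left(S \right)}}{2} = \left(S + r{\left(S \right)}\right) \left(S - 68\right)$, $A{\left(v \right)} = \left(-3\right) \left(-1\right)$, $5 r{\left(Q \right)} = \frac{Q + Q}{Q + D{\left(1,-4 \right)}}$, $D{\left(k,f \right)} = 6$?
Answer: $- \frac{11506}{31831} \approx -0.36147$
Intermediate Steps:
$r{\left(Q \right)} = \frac{2 Q}{5 \left(6 + Q\right)}$ ($r{\left(Q \right)} = \frac{\left(Q + Q\right) \frac{1}{Q + 6}}{5} = \frac{2 Q \frac{1}{6 + Q}}{5} = \frac{2 Q}{5 \left(6 + Q\right)}$)
$A{\left(v \right)} = 3$
$b{\left(S \right)} = - 2 \left(-68 + S\right) \left(S + \frac{2 S}{5 \left(6 + S\right)}\right)$ ($b{\left(S \right)} = - 2 \left(S + \frac{2 S}{5 \left(6 + S\right)}\right) \left(S - 68\right) = - 2 \left(S + \frac{2 S}{5 \left(6 + S\right)}\right) \left(-68 + S\right) = - 2 \left(-68 + S\right) \left(S + \frac{2 S}{5 \left(6 + S\right)}\right)$)
$\frac{-1049 + A{\left(20 \right)}}{b{\left(38 \right)} + 593} = \frac{-1049 + 3}{\frac{2}{5} \cdot 38 \frac{1}{6 + 38} \left(2176 - 5 \cdot 38^{2} + 308 \cdot 38\right) + 593} = - \frac{1046}{\frac{2}{5} \cdot 38 \cdot \frac{1}{44} \left(2176 - 7220 + 11704\right) + 593} = - \frac{1046}{\frac{2}{5} \cdot 38 \cdot \frac{1}{44} \cdot 6660 + 593} = - \frac{1046}{\frac{25308}{11} + 593} = - \frac{1046}{\frac{31831}{11}} = \left(-1046\right) \frac{11}{31831} = - \frac{11506}{31831}$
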